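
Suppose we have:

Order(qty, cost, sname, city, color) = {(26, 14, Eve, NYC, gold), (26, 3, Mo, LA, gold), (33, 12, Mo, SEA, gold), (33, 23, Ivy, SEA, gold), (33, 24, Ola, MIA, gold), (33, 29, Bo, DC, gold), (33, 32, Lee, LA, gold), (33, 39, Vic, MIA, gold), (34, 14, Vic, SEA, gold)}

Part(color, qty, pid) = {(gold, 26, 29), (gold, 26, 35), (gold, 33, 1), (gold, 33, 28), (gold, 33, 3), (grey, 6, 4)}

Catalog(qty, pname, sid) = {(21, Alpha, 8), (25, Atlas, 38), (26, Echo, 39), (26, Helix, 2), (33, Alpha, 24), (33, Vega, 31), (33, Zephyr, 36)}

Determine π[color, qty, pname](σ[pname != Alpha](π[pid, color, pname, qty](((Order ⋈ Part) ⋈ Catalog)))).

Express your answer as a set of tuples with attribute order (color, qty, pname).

{(gold, 26, Echo), (gold, 26, Helix), (gold, 33, Vega), (gold, 33, Zephyr)}

Joining Order and Part on qty, color yields {(26, 14, Eve, NYC, gold, 29), (26, 14, Eve, NYC, gold, 35), (26, 3, Mo, LA, gold, 29), (26, 3, Mo, LA, gold, 35), (33, 12, Mo, SEA, gold, 1), (33, 12, Mo, SEA, gold, 28), (33, 12, Mo, SEA, gold, 3), (33, 23, Ivy, SEA, gold, 1), (33, 23, Ivy, SEA, gold, 28), (33, 23, Ivy, SEA, gold, 3), (33, 24, Ola, MIA, gold, 1), (33, 24, Ola, MIA, gold, 28), (33, 24, Ola, MIA, gold, 3), (33, 29, Bo, DC, gold, 1), (33, 29, Bo, DC, gold, 28), (33, 29, Bo, DC, gold, 3), (33, 32, Lee, LA, gold, 1), (33, 32, Lee, LA, gold, 28), (33, 32, Lee, LA, gold, 3), (33, 39, Vic, MIA, gold, 1), (33, 39, Vic, MIA, gold, 28), (33, 39, Vic, MIA, gold, 3)}.
Joining (Order ⋈ Part) and Catalog on qty yields {(26, 14, Eve, NYC, gold, 29, Echo, 39), (26, 14, Eve, NYC, gold, 29, Helix, 2), (26, 14, Eve, NYC, gold, 35, Echo, 39), (26, 14, Eve, NYC, gold, 35, Helix, 2), (26, 3, Mo, LA, gold, 29, Echo, 39), (26, 3, Mo, LA, gold, 29, Helix, 2), (26, 3, Mo, LA, gold, 35, Echo, 39), (26, 3, Mo, LA, gold, 35, Helix, 2), (33, 12, Mo, SEA, gold, 1, Alpha, 24), (33, 12, Mo, SEA, gold, 1, Vega, 31), (33, 12, Mo, SEA, gold, 1, Zephyr, 36), (33, 12, Mo, SEA, gold, 28, Alpha, 24), (33, 12, Mo, SEA, gold, 28, Vega, 31), (33, 12, Mo, SEA, gold, 28, Zephyr, 36), (33, 12, Mo, SEA, gold, 3, Alpha, 24), (33, 12, Mo, SEA, gold, 3, Vega, 31), (33, 12, Mo, SEA, gold, 3, Zephyr, 36), (33, 23, Ivy, SEA, gold, 1, Alpha, 24), (33, 23, Ivy, SEA, gold, 1, Vega, 31), (33, 23, Ivy, SEA, gold, 1, Zephyr, 36), (33, 23, Ivy, SEA, gold, 28, Alpha, 24), (33, 23, Ivy, SEA, gold, 28, Vega, 31), (33, 23, Ivy, SEA, gold, 28, Zephyr, 36), (33, 23, Ivy, SEA, gold, 3, Alpha, 24), (33, 23, Ivy, SEA, gold, 3, Vega, 31), (33, 23, Ivy, SEA, gold, 3, Zephyr, 36), (33, 24, Ola, MIA, gold, 1, Alpha, 24), (33, 24, Ola, MIA, gold, 1, Vega, 31), (33, 24, Ola, MIA, gold, 1, Zephyr, 36), (33, 24, Ola, MIA, gold, 28, Alpha, 24), (33, 24, Ola, MIA, gold, 28, Vega, 31), (33, 24, Ola, MIA, gold, 28, Zephyr, 36), (33, 24, Ola, MIA, gold, 3, Alpha, 24), (33, 24, Ola, MIA, gold, 3, Vega, 31), (33, 24, Ola, MIA, gold, 3, Zephyr, 36), (33, 29, Bo, DC, gold, 1, Alpha, 24), (33, 29, Bo, DC, gold, 1, Vega, 31), (33, 29, Bo, DC, gold, 1, Zephyr, 36), (33, 29, Bo, DC, gold, 28, Alpha, 24), (33, 29, Bo, DC, gold, 28, Vega, 31), (33, 29, Bo, DC, gold, 28, Zephyr, 36), (33, 29, Bo, DC, gold, 3, Alpha, 24), (33, 29, Bo, DC, gold, 3, Vega, 31), (33, 29, Bo, DC, gold, 3, Zephyr, 36), (33, 32, Lee, LA, gold, 1, Alpha, 24), (33, 32, Lee, LA, gold, 1, Vega, 31), (33, 32, Lee, LA, gold, 1, Zephyr, 36), (33, 32, Lee, LA, gold, 28, Alpha, 24), (33, 32, Lee, LA, gold, 28, Vega, 31), (33, 32, Lee, LA, gold, 28, Zephyr, 36), (33, 32, Lee, LA, gold, 3, Alpha, 24), (33, 32, Lee, LA, gold, 3, Vega, 31), (33, 32, Lee, LA, gold, 3, Zephyr, 36), (33, 39, Vic, MIA, gold, 1, Alpha, 24), (33, 39, Vic, MIA, gold, 1, Vega, 31), (33, 39, Vic, MIA, gold, 1, Zephyr, 36), (33, 39, Vic, MIA, gold, 28, Alpha, 24), (33, 39, Vic, MIA, gold, 28, Vega, 31), (33, 39, Vic, MIA, gold, 28, Zephyr, 36), (33, 39, Vic, MIA, gold, 3, Alpha, 24), (33, 39, Vic, MIA, gold, 3, Vega, 31), (33, 39, Vic, MIA, gold, 3, Zephyr, 36)}.
π[pid, color, pname, qty]: project onto (pid, color, pname, qty) (49 duplicate(s) eliminated) → {(1, gold, Alpha, 33), (1, gold, Vega, 33), (1, gold, Zephyr, 33), (28, gold, Alpha, 33), (28, gold, Vega, 33), (28, gold, Zephyr, 33), (29, gold, Echo, 26), (29, gold, Helix, 26), (3, gold, Alpha, 33), (3, gold, Vega, 33), (3, gold, Zephyr, 33), (35, gold, Echo, 26), (35, gold, Helix, 26)}
Filtering on pname != Alpha leaves {(1, gold, Vega, 33), (1, gold, Zephyr, 33), (28, gold, Vega, 33), (28, gold, Zephyr, 33), (29, gold, Echo, 26), (29, gold, Helix, 26), (3, gold, Vega, 33), (3, gold, Zephyr, 33), (35, gold, Echo, 26), (35, gold, Helix, 26)}.
π[color, qty, pname]: project onto (color, qty, pname) (6 duplicate(s) eliminated) → {(gold, 26, Echo), (gold, 26, Helix), (gold, 33, Vega), (gold, 33, Zephyr)}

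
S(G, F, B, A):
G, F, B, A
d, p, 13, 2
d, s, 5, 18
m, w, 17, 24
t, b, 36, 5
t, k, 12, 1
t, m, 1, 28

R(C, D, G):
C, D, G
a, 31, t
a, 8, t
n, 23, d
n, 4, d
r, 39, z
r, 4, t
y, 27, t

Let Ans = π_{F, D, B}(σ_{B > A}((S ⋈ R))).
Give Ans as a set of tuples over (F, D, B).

S ⋈ R (natural join on G): {(d, p, 13, 2, n, 23), (d, p, 13, 2, n, 4), (d, s, 5, 18, n, 23), (d, s, 5, 18, n, 4), (t, b, 36, 5, a, 31), (t, b, 36, 5, a, 8), (t, b, 36, 5, r, 4), (t, b, 36, 5, y, 27), (t, k, 12, 1, a, 31), (t, k, 12, 1, a, 8), (t, k, 12, 1, r, 4), (t, k, 12, 1, y, 27), (t, m, 1, 28, a, 31), (t, m, 1, 28, a, 8), (t, m, 1, 28, r, 4), (t, m, 1, 28, y, 27)}
Filtering on B > A leaves {(d, p, 13, 2, n, 23), (d, p, 13, 2, n, 4), (t, b, 36, 5, a, 31), (t, b, 36, 5, a, 8), (t, b, 36, 5, r, 4), (t, b, 36, 5, y, 27), (t, k, 12, 1, a, 31), (t, k, 12, 1, a, 8), (t, k, 12, 1, r, 4), (t, k, 12, 1, y, 27)}.
π[F, D, B]: project onto (F, D, B) → {(b, 27, 36), (b, 31, 36), (b, 4, 36), (b, 8, 36), (k, 27, 12), (k, 31, 12), (k, 4, 12), (k, 8, 12), (p, 23, 13), (p, 4, 13)}

{(b, 27, 36), (b, 31, 36), (b, 4, 36), (b, 8, 36), (k, 27, 12), (k, 31, 12), (k, 4, 12), (k, 8, 12), (p, 23, 13), (p, 4, 13)}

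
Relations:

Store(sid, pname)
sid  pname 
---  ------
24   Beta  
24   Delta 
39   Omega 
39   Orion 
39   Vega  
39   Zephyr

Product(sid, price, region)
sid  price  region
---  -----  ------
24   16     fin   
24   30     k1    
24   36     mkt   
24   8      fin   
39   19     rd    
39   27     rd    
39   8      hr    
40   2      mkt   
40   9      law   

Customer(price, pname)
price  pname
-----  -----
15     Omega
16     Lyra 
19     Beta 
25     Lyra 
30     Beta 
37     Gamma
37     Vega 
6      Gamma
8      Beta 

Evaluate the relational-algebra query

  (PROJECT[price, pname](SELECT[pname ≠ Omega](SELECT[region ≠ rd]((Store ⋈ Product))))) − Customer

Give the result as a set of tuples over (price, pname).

Natural join on sid: {(24, Beta, 16, fin), (24, Beta, 30, k1), (24, Beta, 36, mkt), (24, Beta, 8, fin), (24, Delta, 16, fin), (24, Delta, 30, k1), (24, Delta, 36, mkt), (24, Delta, 8, fin), (39, Omega, 19, rd), (39, Omega, 27, rd), (39, Omega, 8, hr), (39, Orion, 19, rd), (39, Orion, 27, rd), (39, Orion, 8, hr), (39, Vega, 19, rd), (39, Vega, 27, rd), (39, Vega, 8, hr), (39, Zephyr, 19, rd), (39, Zephyr, 27, rd), (39, Zephyr, 8, hr)}
Selection region ≠ rd: {(24, Beta, 16, fin), (24, Beta, 30, k1), (24, Beta, 36, mkt), (24, Beta, 8, fin), (24, Delta, 16, fin), (24, Delta, 30, k1), (24, Delta, 36, mkt), (24, Delta, 8, fin), (39, Omega, 8, hr), (39, Orion, 8, hr), (39, Vega, 8, hr), (39, Zephyr, 8, hr)}
Selection pname ≠ Omega: {(24, Beta, 16, fin), (24, Beta, 30, k1), (24, Beta, 36, mkt), (24, Beta, 8, fin), (24, Delta, 16, fin), (24, Delta, 30, k1), (24, Delta, 36, mkt), (24, Delta, 8, fin), (39, Orion, 8, hr), (39, Vega, 8, hr), (39, Zephyr, 8, hr)}
π_{price, pname} gives {(16, Beta), (16, Delta), (30, Beta), (30, Delta), (36, Beta), (36, Delta), (8, Beta), (8, Delta), (8, Orion), (8, Vega), (8, Zephyr)}.
Set difference of the two operands is {(16, Beta), (16, Delta), (30, Delta), (36, Beta), (36, Delta), (8, Delta), (8, Orion), (8, Vega), (8, Zephyr)}.

{(16, Beta), (16, Delta), (30, Delta), (36, Beta), (36, Delta), (8, Delta), (8, Orion), (8, Vega), (8, Zephyr)}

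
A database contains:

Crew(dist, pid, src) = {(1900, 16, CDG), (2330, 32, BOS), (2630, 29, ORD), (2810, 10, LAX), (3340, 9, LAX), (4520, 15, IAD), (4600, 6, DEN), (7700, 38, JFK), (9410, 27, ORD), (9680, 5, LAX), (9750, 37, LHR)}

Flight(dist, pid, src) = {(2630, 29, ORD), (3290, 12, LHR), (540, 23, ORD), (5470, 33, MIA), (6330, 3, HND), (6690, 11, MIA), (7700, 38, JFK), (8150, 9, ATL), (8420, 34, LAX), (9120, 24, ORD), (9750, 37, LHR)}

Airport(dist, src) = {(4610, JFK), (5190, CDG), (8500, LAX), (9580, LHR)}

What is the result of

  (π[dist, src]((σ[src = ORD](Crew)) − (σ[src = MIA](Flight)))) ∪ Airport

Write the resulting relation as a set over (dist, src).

{(2630, ORD), (4610, JFK), (5190, CDG), (8500, LAX), (9410, ORD), (9580, LHR)}

Filtering on src = ORD leaves {(2630, 29, ORD), (9410, 27, ORD)}.
Filtering on src = MIA leaves {(5470, 33, MIA), (6690, 11, MIA)}.
Difference: {(2630, 29, ORD), (9410, 27, ORD)} with {(5470, 33, MIA), (6690, 11, MIA)} → {(2630, 29, ORD), (9410, 27, ORD)}
π_{dist, src} gives {(2630, ORD), (9410, ORD)}.
Union: {(2630, ORD), (9410, ORD)} with {(4610, JFK), (5190, CDG), (8500, LAX), (9580, LHR)} → {(2630, ORD), (4610, JFK), (5190, CDG), (8500, LAX), (9410, ORD), (9580, LHR)}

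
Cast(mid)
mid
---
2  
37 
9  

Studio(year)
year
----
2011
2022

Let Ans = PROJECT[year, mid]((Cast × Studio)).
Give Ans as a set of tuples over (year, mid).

Cast × Studio: Cartesian product, 3·2 = 6 tuples over (mid, year).
Projecting to year, mid: {(2011, 2), (2011, 37), (2011, 9), (2022, 2), (2022, 37), (2022, 9)}

{(2011, 2), (2011, 37), (2011, 9), (2022, 2), (2022, 37), (2022, 9)}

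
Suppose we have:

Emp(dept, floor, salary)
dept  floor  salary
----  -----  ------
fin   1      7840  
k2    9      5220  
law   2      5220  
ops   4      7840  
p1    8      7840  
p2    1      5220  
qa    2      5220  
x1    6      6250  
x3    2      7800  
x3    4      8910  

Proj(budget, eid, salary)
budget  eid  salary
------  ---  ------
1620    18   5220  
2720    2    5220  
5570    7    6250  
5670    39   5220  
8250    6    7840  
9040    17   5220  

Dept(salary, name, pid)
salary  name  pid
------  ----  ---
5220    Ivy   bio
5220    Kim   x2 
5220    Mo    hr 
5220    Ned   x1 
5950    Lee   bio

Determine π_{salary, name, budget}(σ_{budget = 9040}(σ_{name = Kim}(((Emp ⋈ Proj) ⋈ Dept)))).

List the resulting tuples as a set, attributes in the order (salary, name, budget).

{(5220, Kim, 9040)}

Joining Emp and Proj on salary yields {(fin, 1, 7840, 8250, 6), (k2, 9, 5220, 1620, 18), (k2, 9, 5220, 2720, 2), (k2, 9, 5220, 5670, 39), (k2, 9, 5220, 9040, 17), (law, 2, 5220, 1620, 18), (law, 2, 5220, 2720, 2), (law, 2, 5220, 5670, 39), (law, 2, 5220, 9040, 17), (ops, 4, 7840, 8250, 6), (p1, 8, 7840, 8250, 6), (p2, 1, 5220, 1620, 18), (p2, 1, 5220, 2720, 2), (p2, 1, 5220, 5670, 39), (p2, 1, 5220, 9040, 17), (qa, 2, 5220, 1620, 18), (qa, 2, 5220, 2720, 2), (qa, 2, 5220, 5670, 39), (qa, 2, 5220, 9040, 17), (x1, 6, 6250, 5570, 7)}.
Joining (Emp ⋈ Proj) and Dept on salary yields {(k2, 9, 5220, 1620, 18, Ivy, bio), (k2, 9, 5220, 1620, 18, Kim, x2), (k2, 9, 5220, 1620, 18, Mo, hr), (k2, 9, 5220, 1620, 18, Ned, x1), (k2, 9, 5220, 2720, 2, Ivy, bio), (k2, 9, 5220, 2720, 2, Kim, x2), (k2, 9, 5220, 2720, 2, Mo, hr), (k2, 9, 5220, 2720, 2, Ned, x1), (k2, 9, 5220, 5670, 39, Ivy, bio), (k2, 9, 5220, 5670, 39, Kim, x2), (k2, 9, 5220, 5670, 39, Mo, hr), (k2, 9, 5220, 5670, 39, Ned, x1), (k2, 9, 5220, 9040, 17, Ivy, bio), (k2, 9, 5220, 9040, 17, Kim, x2), (k2, 9, 5220, 9040, 17, Mo, hr), (k2, 9, 5220, 9040, 17, Ned, x1), (law, 2, 5220, 1620, 18, Ivy, bio), (law, 2, 5220, 1620, 18, Kim, x2), (law, 2, 5220, 1620, 18, Mo, hr), (law, 2, 5220, 1620, 18, Ned, x1), (law, 2, 5220, 2720, 2, Ivy, bio), (law, 2, 5220, 2720, 2, Kim, x2), (law, 2, 5220, 2720, 2, Mo, hr), (law, 2, 5220, 2720, 2, Ned, x1), (law, 2, 5220, 5670, 39, Ivy, bio), (law, 2, 5220, 5670, 39, Kim, x2), (law, 2, 5220, 5670, 39, Mo, hr), (law, 2, 5220, 5670, 39, Ned, x1), (law, 2, 5220, 9040, 17, Ivy, bio), (law, 2, 5220, 9040, 17, Kim, x2), (law, 2, 5220, 9040, 17, Mo, hr), (law, 2, 5220, 9040, 17, Ned, x1), (p2, 1, 5220, 1620, 18, Ivy, bio), (p2, 1, 5220, 1620, 18, Kim, x2), (p2, 1, 5220, 1620, 18, Mo, hr), (p2, 1, 5220, 1620, 18, Ned, x1), (p2, 1, 5220, 2720, 2, Ivy, bio), (p2, 1, 5220, 2720, 2, Kim, x2), (p2, 1, 5220, 2720, 2, Mo, hr), (p2, 1, 5220, 2720, 2, Ned, x1), (p2, 1, 5220, 5670, 39, Ivy, bio), (p2, 1, 5220, 5670, 39, Kim, x2), (p2, 1, 5220, 5670, 39, Mo, hr), (p2, 1, 5220, 5670, 39, Ned, x1), (p2, 1, 5220, 9040, 17, Ivy, bio), (p2, 1, 5220, 9040, 17, Kim, x2), (p2, 1, 5220, 9040, 17, Mo, hr), (p2, 1, 5220, 9040, 17, Ned, x1), (qa, 2, 5220, 1620, 18, Ivy, bio), (qa, 2, 5220, 1620, 18, Kim, x2), (qa, 2, 5220, 1620, 18, Mo, hr), (qa, 2, 5220, 1620, 18, Ned, x1), (qa, 2, 5220, 2720, 2, Ivy, bio), (qa, 2, 5220, 2720, 2, Kim, x2), (qa, 2, 5220, 2720, 2, Mo, hr), (qa, 2, 5220, 2720, 2, Ned, x1), (qa, 2, 5220, 5670, 39, Ivy, bio), (qa, 2, 5220, 5670, 39, Kim, x2), (qa, 2, 5220, 5670, 39, Mo, hr), (qa, 2, 5220, 5670, 39, Ned, x1), (qa, 2, 5220, 9040, 17, Ivy, bio), (qa, 2, 5220, 9040, 17, Kim, x2), (qa, 2, 5220, 9040, 17, Mo, hr), (qa, 2, 5220, 9040, 17, Ned, x1)}.
Apply σ_{name = Kim}; surviving tuples: {(k2, 9, 5220, 1620, 18, Kim, x2), (k2, 9, 5220, 2720, 2, Kim, x2), (k2, 9, 5220, 5670, 39, Kim, x2), (k2, 9, 5220, 9040, 17, Kim, x2), (law, 2, 5220, 1620, 18, Kim, x2), (law, 2, 5220, 2720, 2, Kim, x2), (law, 2, 5220, 5670, 39, Kim, x2), (law, 2, 5220, 9040, 17, Kim, x2), (p2, 1, 5220, 1620, 18, Kim, x2), (p2, 1, 5220, 2720, 2, Kim, x2), (p2, 1, 5220, 5670, 39, Kim, x2), (p2, 1, 5220, 9040, 17, Kim, x2), (qa, 2, 5220, 1620, 18, Kim, x2), (qa, 2, 5220, 2720, 2, Kim, x2), (qa, 2, 5220, 5670, 39, Kim, x2), (qa, 2, 5220, 9040, 17, Kim, x2)}
Apply σ_{budget = 9040}; surviving tuples: {(k2, 9, 5220, 9040, 17, Kim, x2), (law, 2, 5220, 9040, 17, Kim, x2), (p2, 1, 5220, 9040, 17, Kim, x2), (qa, 2, 5220, 9040, 17, Kim, x2)}
Projecting to salary, name, budget (3 duplicate(s) eliminated): {(5220, Kim, 9040)}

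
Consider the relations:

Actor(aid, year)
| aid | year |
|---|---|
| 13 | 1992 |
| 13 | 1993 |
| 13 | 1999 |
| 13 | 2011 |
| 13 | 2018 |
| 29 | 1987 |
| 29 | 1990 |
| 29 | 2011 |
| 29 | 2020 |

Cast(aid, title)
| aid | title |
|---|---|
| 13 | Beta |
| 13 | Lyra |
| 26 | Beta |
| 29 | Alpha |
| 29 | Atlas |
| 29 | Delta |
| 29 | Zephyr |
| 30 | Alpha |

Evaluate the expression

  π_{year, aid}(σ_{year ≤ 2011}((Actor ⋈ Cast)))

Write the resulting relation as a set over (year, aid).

{(1987, 29), (1990, 29), (1992, 13), (1993, 13), (1999, 13), (2011, 13), (2011, 29)}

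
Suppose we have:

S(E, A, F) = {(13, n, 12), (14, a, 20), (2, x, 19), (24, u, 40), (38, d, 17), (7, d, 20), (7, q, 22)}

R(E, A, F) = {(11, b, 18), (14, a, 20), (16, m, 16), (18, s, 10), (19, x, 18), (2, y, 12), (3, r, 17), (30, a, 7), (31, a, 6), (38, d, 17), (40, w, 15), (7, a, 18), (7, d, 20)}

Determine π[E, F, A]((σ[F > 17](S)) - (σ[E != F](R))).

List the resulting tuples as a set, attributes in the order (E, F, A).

{(2, 19, x), (24, 40, u), (7, 22, q)}

σ[F > 17]: keep tuples satisfying F > 17 → {(14, a, 20), (2, x, 19), (24, u, 40), (7, d, 20), (7, q, 22)}
σ[E != F]: keep tuples satisfying E != F → {(11, b, 18), (14, a, 20), (18, s, 10), (19, x, 18), (2, y, 12), (3, r, 17), (30, a, 7), (31, a, 6), (38, d, 17), (40, w, 15), (7, a, 18), (7, d, 20)}
Taking the difference: {(2, x, 19), (24, u, 40), (7, q, 22)}
π_{E, F, A} gives {(2, 19, x), (24, 40, u), (7, 22, q)}.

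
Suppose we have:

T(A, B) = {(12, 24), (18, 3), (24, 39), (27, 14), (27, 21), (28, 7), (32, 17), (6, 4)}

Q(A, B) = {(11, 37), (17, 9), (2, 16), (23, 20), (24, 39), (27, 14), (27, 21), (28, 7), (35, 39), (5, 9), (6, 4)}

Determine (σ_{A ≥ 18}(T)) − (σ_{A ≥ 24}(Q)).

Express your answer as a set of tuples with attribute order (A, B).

Apply σ_{A ≥ 18}; surviving tuples: {(18, 3), (24, 39), (27, 14), (27, 21), (28, 7), (32, 17)}
Apply σ_{A ≥ 24}; surviving tuples: {(24, 39), (27, 14), (27, 21), (28, 7), (35, 39)}
Difference: {(18, 3), (24, 39), (27, 14), (27, 21), (28, 7), (32, 17)} with {(24, 39), (27, 14), (27, 21), (28, 7), (35, 39)} → {(18, 3), (32, 17)}

{(18, 3), (32, 17)}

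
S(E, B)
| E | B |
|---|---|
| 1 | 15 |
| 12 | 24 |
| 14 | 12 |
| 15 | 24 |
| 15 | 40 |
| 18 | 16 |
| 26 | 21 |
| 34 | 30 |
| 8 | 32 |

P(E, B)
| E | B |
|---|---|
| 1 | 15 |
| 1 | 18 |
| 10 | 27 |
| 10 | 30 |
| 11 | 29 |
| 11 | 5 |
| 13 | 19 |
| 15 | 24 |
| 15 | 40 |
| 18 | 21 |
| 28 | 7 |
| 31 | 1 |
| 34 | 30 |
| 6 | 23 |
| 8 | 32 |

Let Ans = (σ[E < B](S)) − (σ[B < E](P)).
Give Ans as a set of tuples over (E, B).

{(1, 15), (12, 24), (15, 24), (15, 40), (8, 32)}

Apply σ_{E < B}; surviving tuples: {(1, 15), (12, 24), (15, 24), (15, 40), (8, 32)}
Apply σ_{B < E}; surviving tuples: {(11, 5), (28, 7), (31, 1), (34, 30)}
Difference: {(1, 15), (12, 24), (15, 24), (15, 40), (8, 32)} with {(11, 5), (28, 7), (31, 1), (34, 30)} → {(1, 15), (12, 24), (15, 24), (15, 40), (8, 32)}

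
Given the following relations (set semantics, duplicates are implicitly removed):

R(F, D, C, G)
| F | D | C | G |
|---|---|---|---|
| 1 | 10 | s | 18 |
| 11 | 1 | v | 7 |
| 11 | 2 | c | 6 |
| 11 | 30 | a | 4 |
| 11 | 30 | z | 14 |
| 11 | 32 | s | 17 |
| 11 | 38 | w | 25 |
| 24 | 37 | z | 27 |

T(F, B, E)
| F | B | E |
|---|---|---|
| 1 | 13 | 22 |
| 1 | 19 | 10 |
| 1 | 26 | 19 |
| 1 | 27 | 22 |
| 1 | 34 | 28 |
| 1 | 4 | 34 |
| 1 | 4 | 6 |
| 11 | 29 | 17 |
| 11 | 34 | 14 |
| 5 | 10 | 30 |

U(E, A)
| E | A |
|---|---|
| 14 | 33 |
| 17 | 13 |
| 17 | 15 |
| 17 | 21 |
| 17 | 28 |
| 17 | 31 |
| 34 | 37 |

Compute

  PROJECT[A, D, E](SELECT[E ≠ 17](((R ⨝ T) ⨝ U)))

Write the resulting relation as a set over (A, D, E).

{(33, 1, 14), (33, 2, 14), (33, 30, 14), (33, 32, 14), (33, 38, 14), (37, 10, 34)}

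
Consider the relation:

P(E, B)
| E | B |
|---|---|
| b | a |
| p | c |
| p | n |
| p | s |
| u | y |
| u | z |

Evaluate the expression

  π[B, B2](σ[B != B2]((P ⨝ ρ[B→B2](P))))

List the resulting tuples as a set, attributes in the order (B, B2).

ρ[B→B2]: schema becomes (E, B2); tuples unchanged.
Natural join on E: {(b, a, a), (p, c, c), (p, c, n), (p, c, s), (p, n, c), (p, n, n), (p, n, s), (p, s, c), (p, s, n), (p, s, s), (u, y, y), (u, y, z), (u, z, y), (u, z, z)}
Apply σ_{B != B2}; surviving tuples: {(p, c, n), (p, c, s), (p, n, c), (p, n, s), (p, s, c), (p, s, n), (u, y, z), (u, z, y)}
Keep only column(s) B, B2: {(c, n), (c, s), (n, c), (n, s), (s, c), (s, n), (y, z), (z, y)}

{(c, n), (c, s), (n, c), (n, s), (s, c), (s, n), (y, z), (z, y)}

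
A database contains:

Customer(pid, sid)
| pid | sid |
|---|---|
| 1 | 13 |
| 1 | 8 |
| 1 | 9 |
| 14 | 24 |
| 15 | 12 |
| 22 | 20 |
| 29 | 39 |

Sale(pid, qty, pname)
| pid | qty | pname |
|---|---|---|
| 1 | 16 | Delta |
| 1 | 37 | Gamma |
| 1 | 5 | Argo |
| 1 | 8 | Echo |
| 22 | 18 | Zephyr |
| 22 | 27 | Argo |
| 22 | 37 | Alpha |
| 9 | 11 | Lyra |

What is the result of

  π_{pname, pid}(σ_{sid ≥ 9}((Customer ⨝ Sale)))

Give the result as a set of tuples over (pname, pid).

Natural join on pid: {(1, 13, 16, Delta), (1, 13, 37, Gamma), (1, 13, 5, Argo), (1, 13, 8, Echo), (1, 8, 16, Delta), (1, 8, 37, Gamma), (1, 8, 5, Argo), (1, 8, 8, Echo), (1, 9, 16, Delta), (1, 9, 37, Gamma), (1, 9, 5, Argo), (1, 9, 8, Echo), (22, 20, 18, Zephyr), (22, 20, 27, Argo), (22, 20, 37, Alpha)}
Filtering on sid ≥ 9 leaves {(1, 13, 16, Delta), (1, 13, 37, Gamma), (1, 13, 5, Argo), (1, 13, 8, Echo), (1, 9, 16, Delta), (1, 9, 37, Gamma), (1, 9, 5, Argo), (1, 9, 8, Echo), (22, 20, 18, Zephyr), (22, 20, 27, Argo), (22, 20, 37, Alpha)}.
Keep only column(s) pname, pid (4 duplicate(s) eliminated): {(Alpha, 22), (Argo, 1), (Argo, 22), (Delta, 1), (Echo, 1), (Gamma, 1), (Zephyr, 22)}

{(Alpha, 22), (Argo, 1), (Argo, 22), (Delta, 1), (Echo, 1), (Gamma, 1), (Zephyr, 22)}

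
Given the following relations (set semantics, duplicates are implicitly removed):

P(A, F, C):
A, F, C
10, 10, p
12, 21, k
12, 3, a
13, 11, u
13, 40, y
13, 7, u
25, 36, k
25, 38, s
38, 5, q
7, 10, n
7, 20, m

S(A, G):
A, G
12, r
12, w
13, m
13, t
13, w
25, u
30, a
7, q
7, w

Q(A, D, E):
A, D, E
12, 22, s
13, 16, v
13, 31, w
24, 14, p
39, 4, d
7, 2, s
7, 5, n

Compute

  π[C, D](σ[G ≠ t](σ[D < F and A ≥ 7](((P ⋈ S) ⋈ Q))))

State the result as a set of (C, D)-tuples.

P ⋈ S (natural join on A): {(12, 21, k, r), (12, 21, k, w), (12, 3, a, r), (12, 3, a, w), (13, 11, u, m), (13, 11, u, t), (13, 11, u, w), (13, 40, y, m), (13, 40, y, t), (13, 40, y, w), (13, 7, u, m), (13, 7, u, t), (13, 7, u, w), (25, 36, k, u), (25, 38, s, u), (7, 10, n, q), (7, 10, n, w), (7, 20, m, q), (7, 20, m, w)}
(P ⋈ S) ⋈ Q (natural join on A): {(12, 21, k, r, 22, s), (12, 21, k, w, 22, s), (12, 3, a, r, 22, s), (12, 3, a, w, 22, s), (13, 11, u, m, 16, v), (13, 11, u, m, 31, w), (13, 11, u, t, 16, v), (13, 11, u, t, 31, w), (13, 11, u, w, 16, v), (13, 11, u, w, 31, w), (13, 40, y, m, 16, v), (13, 40, y, m, 31, w), (13, 40, y, t, 16, v), (13, 40, y, t, 31, w), (13, 40, y, w, 16, v), (13, 40, y, w, 31, w), (13, 7, u, m, 16, v), (13, 7, u, m, 31, w), (13, 7, u, t, 16, v), (13, 7, u, t, 31, w), (13, 7, u, w, 16, v), (13, 7, u, w, 31, w), (7, 10, n, q, 2, s), (7, 10, n, q, 5, n), (7, 10, n, w, 2, s), (7, 10, n, w, 5, n), (7, 20, m, q, 2, s), (7, 20, m, q, 5, n), (7, 20, m, w, 2, s), (7, 20, m, w, 5, n)}
Selection D < F and A ≥ 7: {(13, 40, y, m, 16, v), (13, 40, y, m, 31, w), (13, 40, y, t, 16, v), (13, 40, y, t, 31, w), (13, 40, y, w, 16, v), (13, 40, y, w, 31, w), (7, 10, n, q, 2, s), (7, 10, n, q, 5, n), (7, 10, n, w, 2, s), (7, 10, n, w, 5, n), (7, 20, m, q, 2, s), (7, 20, m, q, 5, n), (7, 20, m, w, 2, s), (7, 20, m, w, 5, n)}
Selection G ≠ t: {(13, 40, y, m, 16, v), (13, 40, y, m, 31, w), (13, 40, y, w, 16, v), (13, 40, y, w, 31, w), (7, 10, n, q, 2, s), (7, 10, n, q, 5, n), (7, 10, n, w, 2, s), (7, 10, n, w, 5, n), (7, 20, m, q, 2, s), (7, 20, m, q, 5, n), (7, 20, m, w, 2, s), (7, 20, m, w, 5, n)}
Projecting to C, D (6 duplicate(s) eliminated): {(m, 2), (m, 5), (n, 2), (n, 5), (y, 16), (y, 31)}

{(m, 2), (m, 5), (n, 2), (n, 5), (y, 16), (y, 31)}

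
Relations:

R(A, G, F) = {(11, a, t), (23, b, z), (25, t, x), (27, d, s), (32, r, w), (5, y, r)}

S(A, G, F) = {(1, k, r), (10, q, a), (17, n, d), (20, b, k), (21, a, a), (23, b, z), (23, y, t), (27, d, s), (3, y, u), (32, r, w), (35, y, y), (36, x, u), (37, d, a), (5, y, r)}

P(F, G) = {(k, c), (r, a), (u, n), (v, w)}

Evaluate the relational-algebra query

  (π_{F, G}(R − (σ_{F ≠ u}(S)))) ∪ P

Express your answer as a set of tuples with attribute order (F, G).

Apply σ_{F ≠ u}; surviving tuples: {(1, k, r), (10, q, a), (17, n, d), (20, b, k), (21, a, a), (23, b, z), (23, y, t), (27, d, s), (32, r, w), (35, y, y), (37, d, a), (5, y, r)}
Difference: {(11, a, t), (23, b, z), (25, t, x), (27, d, s), (32, r, w), (5, y, r)} with {(1, k, r), (10, q, a), (17, n, d), (20, b, k), (21, a, a), (23, b, z), (23, y, t), (27, d, s), (32, r, w), (35, y, y), (37, d, a), (5, y, r)} → {(11, a, t), (25, t, x)}
π_{F, G} gives {(t, a), (x, t)}.
Union: {(t, a), (x, t)} with {(k, c), (r, a), (u, n), (v, w)} → {(k, c), (r, a), (t, a), (u, n), (v, w), (x, t)}

{(k, c), (r, a), (t, a), (u, n), (v, w), (x, t)}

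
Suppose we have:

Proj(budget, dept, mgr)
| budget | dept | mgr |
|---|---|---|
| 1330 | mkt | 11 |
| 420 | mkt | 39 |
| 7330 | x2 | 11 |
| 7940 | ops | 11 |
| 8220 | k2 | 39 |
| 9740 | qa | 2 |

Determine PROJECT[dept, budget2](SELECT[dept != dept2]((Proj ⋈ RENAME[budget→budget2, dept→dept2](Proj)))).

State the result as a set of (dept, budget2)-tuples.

{(k2, 420), (mkt, 7330), (mkt, 7940), (mkt, 8220), (ops, 1330), (ops, 7330), (x2, 1330), (x2, 7940)}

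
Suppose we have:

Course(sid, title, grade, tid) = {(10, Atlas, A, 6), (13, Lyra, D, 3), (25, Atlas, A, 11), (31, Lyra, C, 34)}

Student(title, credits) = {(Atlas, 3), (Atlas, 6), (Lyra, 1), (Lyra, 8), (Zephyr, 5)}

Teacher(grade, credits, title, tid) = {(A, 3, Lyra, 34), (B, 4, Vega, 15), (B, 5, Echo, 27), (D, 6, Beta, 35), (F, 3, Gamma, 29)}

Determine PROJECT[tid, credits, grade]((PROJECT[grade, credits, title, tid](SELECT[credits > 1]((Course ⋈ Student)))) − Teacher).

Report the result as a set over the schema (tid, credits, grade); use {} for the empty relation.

Joining Course and Student on title yields {(10, Atlas, A, 6, 3), (10, Atlas, A, 6, 6), (13, Lyra, D, 3, 1), (13, Lyra, D, 3, 8), (25, Atlas, A, 11, 3), (25, Atlas, A, 11, 6), (31, Lyra, C, 34, 1), (31, Lyra, C, 34, 8)}.
Apply σ_{credits > 1}; surviving tuples: {(10, Atlas, A, 6, 3), (10, Atlas, A, 6, 6), (13, Lyra, D, 3, 8), (25, Atlas, A, 11, 3), (25, Atlas, A, 11, 6), (31, Lyra, C, 34, 8)}
π_{grade, credits, title, tid} gives {(A, 3, Atlas, 11), (A, 3, Atlas, 6), (A, 6, Atlas, 11), (A, 6, Atlas, 6), (C, 8, Lyra, 34), (D, 8, Lyra, 3)}.
Taking the difference: {(A, 3, Atlas, 11), (A, 3, Atlas, 6), (A, 6, Atlas, 11), (A, 6, Atlas, 6), (C, 8, Lyra, 34), (D, 8, Lyra, 3)}
π_{tid, credits, grade} gives {(11, 3, A), (11, 6, A), (3, 8, D), (34, 8, C), (6, 3, A), (6, 6, A)}.

{(11, 3, A), (11, 6, A), (3, 8, D), (34, 8, C), (6, 3, A), (6, 6, A)}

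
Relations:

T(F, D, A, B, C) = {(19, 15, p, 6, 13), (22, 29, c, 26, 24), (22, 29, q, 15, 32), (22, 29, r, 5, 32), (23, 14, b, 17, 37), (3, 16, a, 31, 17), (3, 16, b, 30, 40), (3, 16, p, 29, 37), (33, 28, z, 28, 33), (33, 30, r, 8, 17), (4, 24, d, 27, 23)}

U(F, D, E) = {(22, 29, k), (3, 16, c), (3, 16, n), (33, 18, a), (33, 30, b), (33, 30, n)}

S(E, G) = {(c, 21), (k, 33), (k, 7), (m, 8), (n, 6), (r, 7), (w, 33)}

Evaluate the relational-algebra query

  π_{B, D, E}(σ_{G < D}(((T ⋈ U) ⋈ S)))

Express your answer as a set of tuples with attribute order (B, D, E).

{(15, 29, k), (26, 29, k), (29, 16, n), (30, 16, n), (31, 16, n), (5, 29, k), (8, 30, n)}

Natural join on F, D: {(22, 29, c, 26, 24, k), (22, 29, q, 15, 32, k), (22, 29, r, 5, 32, k), (3, 16, a, 31, 17, c), (3, 16, a, 31, 17, n), (3, 16, b, 30, 40, c), (3, 16, b, 30, 40, n), (3, 16, p, 29, 37, c), (3, 16, p, 29, 37, n), (33, 30, r, 8, 17, b), (33, 30, r, 8, 17, n)}
Natural join on E: {(22, 29, c, 26, 24, k, 33), (22, 29, c, 26, 24, k, 7), (22, 29, q, 15, 32, k, 33), (22, 29, q, 15, 32, k, 7), (22, 29, r, 5, 32, k, 33), (22, 29, r, 5, 32, k, 7), (3, 16, a, 31, 17, c, 21), (3, 16, a, 31, 17, n, 6), (3, 16, b, 30, 40, c, 21), (3, 16, b, 30, 40, n, 6), (3, 16, p, 29, 37, c, 21), (3, 16, p, 29, 37, n, 6), (33, 30, r, 8, 17, n, 6)}
Apply σ_{G < D}; surviving tuples: {(22, 29, c, 26, 24, k, 7), (22, 29, q, 15, 32, k, 7), (22, 29, r, 5, 32, k, 7), (3, 16, a, 31, 17, n, 6), (3, 16, b, 30, 40, n, 6), (3, 16, p, 29, 37, n, 6), (33, 30, r, 8, 17, n, 6)}
Keep only column(s) B, D, E: {(15, 29, k), (26, 29, k), (29, 16, n), (30, 16, n), (31, 16, n), (5, 29, k), (8, 30, n)}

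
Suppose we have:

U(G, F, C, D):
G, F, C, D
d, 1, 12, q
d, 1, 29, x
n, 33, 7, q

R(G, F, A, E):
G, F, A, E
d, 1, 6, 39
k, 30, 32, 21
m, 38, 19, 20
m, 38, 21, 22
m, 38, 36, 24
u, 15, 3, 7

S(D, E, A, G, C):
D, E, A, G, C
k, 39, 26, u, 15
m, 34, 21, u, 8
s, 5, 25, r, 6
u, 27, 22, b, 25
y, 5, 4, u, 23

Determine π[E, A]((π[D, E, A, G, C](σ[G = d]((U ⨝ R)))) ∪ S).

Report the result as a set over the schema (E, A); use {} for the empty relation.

{(27, 22), (34, 21), (39, 26), (39, 6), (5, 25), (5, 4)}

U ⋈ R (natural join on G, F): {(d, 1, 12, q, 6, 39), (d, 1, 29, x, 6, 39)}
Apply σ_{G = d}; surviving tuples: {(d, 1, 12, q, 6, 39), (d, 1, 29, x, 6, 39)}
π[D, E, A, G, C]: project onto (D, E, A, G, C) → {(q, 39, 6, d, 12), (x, 39, 6, d, 29)}
Taking the union: {(k, 39, 26, u, 15), (m, 34, 21, u, 8), (q, 39, 6, d, 12), (s, 5, 25, r, 6), (u, 27, 22, b, 25), (x, 39, 6, d, 29), (y, 5, 4, u, 23)}
π[E, A]: project onto (E, A) (1 duplicate(s) eliminated) → {(27, 22), (34, 21), (39, 26), (39, 6), (5, 25), (5, 4)}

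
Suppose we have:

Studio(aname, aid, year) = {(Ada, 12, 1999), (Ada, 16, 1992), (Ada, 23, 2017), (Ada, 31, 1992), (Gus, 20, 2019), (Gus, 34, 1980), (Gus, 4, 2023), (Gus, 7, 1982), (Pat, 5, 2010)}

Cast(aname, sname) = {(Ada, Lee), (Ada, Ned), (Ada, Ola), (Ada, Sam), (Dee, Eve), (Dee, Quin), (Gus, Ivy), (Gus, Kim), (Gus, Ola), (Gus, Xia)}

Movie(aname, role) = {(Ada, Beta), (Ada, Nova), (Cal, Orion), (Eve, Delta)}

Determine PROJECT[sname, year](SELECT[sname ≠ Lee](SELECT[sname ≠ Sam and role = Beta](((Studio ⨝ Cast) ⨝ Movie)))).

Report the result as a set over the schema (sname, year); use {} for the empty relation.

Studio ⋈ Cast (natural join on aname): {(Ada, 12, 1999, Lee), (Ada, 12, 1999, Ned), (Ada, 12, 1999, Ola), (Ada, 12, 1999, Sam), (Ada, 16, 1992, Lee), (Ada, 16, 1992, Ned), (Ada, 16, 1992, Ola), (Ada, 16, 1992, Sam), (Ada, 23, 2017, Lee), (Ada, 23, 2017, Ned), (Ada, 23, 2017, Ola), (Ada, 23, 2017, Sam), (Ada, 31, 1992, Lee), (Ada, 31, 1992, Ned), (Ada, 31, 1992, Ola), (Ada, 31, 1992, Sam), (Gus, 20, 2019, Ivy), (Gus, 20, 2019, Kim), (Gus, 20, 2019, Ola), (Gus, 20, 2019, Xia), (Gus, 34, 1980, Ivy), (Gus, 34, 1980, Kim), (Gus, 34, 1980, Ola), (Gus, 34, 1980, Xia), (Gus, 4, 2023, Ivy), (Gus, 4, 2023, Kim), (Gus, 4, 2023, Ola), (Gus, 4, 2023, Xia), (Gus, 7, 1982, Ivy), (Gus, 7, 1982, Kim), (Gus, 7, 1982, Ola), (Gus, 7, 1982, Xia)}
(Studio ⨝ Cast) ⋈ Movie (natural join on aname): {(Ada, 12, 1999, Lee, Beta), (Ada, 12, 1999, Lee, Nova), (Ada, 12, 1999, Ned, Beta), (Ada, 12, 1999, Ned, Nova), (Ada, 12, 1999, Ola, Beta), (Ada, 12, 1999, Ola, Nova), (Ada, 12, 1999, Sam, Beta), (Ada, 12, 1999, Sam, Nova), (Ada, 16, 1992, Lee, Beta), (Ada, 16, 1992, Lee, Nova), (Ada, 16, 1992, Ned, Beta), (Ada, 16, 1992, Ned, Nova), (Ada, 16, 1992, Ola, Beta), (Ada, 16, 1992, Ola, Nova), (Ada, 16, 1992, Sam, Beta), (Ada, 16, 1992, Sam, Nova), (Ada, 23, 2017, Lee, Beta), (Ada, 23, 2017, Lee, Nova), (Ada, 23, 2017, Ned, Beta), (Ada, 23, 2017, Ned, Nova), (Ada, 23, 2017, Ola, Beta), (Ada, 23, 2017, Ola, Nova), (Ada, 23, 2017, Sam, Beta), (Ada, 23, 2017, Sam, Nova), (Ada, 31, 1992, Lee, Beta), (Ada, 31, 1992, Lee, Nova), (Ada, 31, 1992, Ned, Beta), (Ada, 31, 1992, Ned, Nova), (Ada, 31, 1992, Ola, Beta), (Ada, 31, 1992, Ola, Nova), (Ada, 31, 1992, Sam, Beta), (Ada, 31, 1992, Sam, Nova)}
Filtering on sname ≠ Sam and role = Beta leaves {(Ada, 12, 1999, Lee, Beta), (Ada, 12, 1999, Ned, Beta), (Ada, 12, 1999, Ola, Beta), (Ada, 16, 1992, Lee, Beta), (Ada, 16, 1992, Ned, Beta), (Ada, 16, 1992, Ola, Beta), (Ada, 23, 2017, Lee, Beta), (Ada, 23, 2017, Ned, Beta), (Ada, 23, 2017, Ola, Beta), (Ada, 31, 1992, Lee, Beta), (Ada, 31, 1992, Ned, Beta), (Ada, 31, 1992, Ola, Beta)}.
Filtering on sname ≠ Lee leaves {(Ada, 12, 1999, Ned, Beta), (Ada, 12, 1999, Ola, Beta), (Ada, 16, 1992, Ned, Beta), (Ada, 16, 1992, Ola, Beta), (Ada, 23, 2017, Ned, Beta), (Ada, 23, 2017, Ola, Beta), (Ada, 31, 1992, Ned, Beta), (Ada, 31, 1992, Ola, Beta)}.
Projecting to sname, year (2 duplicate(s) eliminated): {(Ned, 1992), (Ned, 1999), (Ned, 2017), (Ola, 1992), (Ola, 1999), (Ola, 2017)}

{(Ned, 1992), (Ned, 1999), (Ned, 2017), (Ola, 1992), (Ola, 1999), (Ola, 2017)}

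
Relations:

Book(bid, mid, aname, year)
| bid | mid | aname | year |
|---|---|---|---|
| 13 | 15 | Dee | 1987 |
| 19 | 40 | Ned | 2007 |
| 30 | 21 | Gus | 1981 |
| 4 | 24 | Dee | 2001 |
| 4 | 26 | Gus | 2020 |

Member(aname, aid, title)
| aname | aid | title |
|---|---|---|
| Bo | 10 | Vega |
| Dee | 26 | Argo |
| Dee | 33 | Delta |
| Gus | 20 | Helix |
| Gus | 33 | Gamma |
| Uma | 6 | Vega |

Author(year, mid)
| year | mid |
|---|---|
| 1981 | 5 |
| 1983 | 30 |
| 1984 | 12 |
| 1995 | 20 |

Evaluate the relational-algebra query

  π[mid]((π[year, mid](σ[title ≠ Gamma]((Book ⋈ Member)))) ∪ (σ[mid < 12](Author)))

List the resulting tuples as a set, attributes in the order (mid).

Book ⋈ Member (natural join on aname): {(13, 15, Dee, 1987, 26, Argo), (13, 15, Dee, 1987, 33, Delta), (30, 21, Gus, 1981, 20, Helix), (30, 21, Gus, 1981, 33, Gamma), (4, 24, Dee, 2001, 26, Argo), (4, 24, Dee, 2001, 33, Delta), (4, 26, Gus, 2020, 20, Helix), (4, 26, Gus, 2020, 33, Gamma)}
Filtering on title ≠ Gamma leaves {(13, 15, Dee, 1987, 26, Argo), (13, 15, Dee, 1987, 33, Delta), (30, 21, Gus, 1981, 20, Helix), (4, 24, Dee, 2001, 26, Argo), (4, 24, Dee, 2001, 33, Delta), (4, 26, Gus, 2020, 20, Helix)}.
Projecting to year, mid (2 duplicate(s) eliminated): {(1981, 21), (1987, 15), (2001, 24), (2020, 26)}
Filtering on mid < 12 leaves {(1981, 5)}.
Set union of the two operands is {(1981, 21), (1981, 5), (1987, 15), (2001, 24), (2020, 26)}.
Projecting to mid: {15, 21, 24, 26, 5}

{15, 21, 24, 26, 5}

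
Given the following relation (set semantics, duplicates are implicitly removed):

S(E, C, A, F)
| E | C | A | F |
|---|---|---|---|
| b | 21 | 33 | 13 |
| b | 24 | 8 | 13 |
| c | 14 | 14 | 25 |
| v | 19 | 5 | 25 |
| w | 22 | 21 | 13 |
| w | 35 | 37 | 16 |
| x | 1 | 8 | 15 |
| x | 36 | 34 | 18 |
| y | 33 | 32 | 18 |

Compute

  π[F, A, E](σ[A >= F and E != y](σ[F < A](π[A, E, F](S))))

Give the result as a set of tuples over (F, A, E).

π_{A, E, F} gives {(14, c, 25), (21, w, 13), (32, y, 18), (33, b, 13), (34, x, 18), (37, w, 16), (5, v, 25), (8, b, 13), (8, x, 15)}.
Selection F < A: {(21, w, 13), (32, y, 18), (33, b, 13), (34, x, 18), (37, w, 16)}
Selection A >= F and E != y: {(21, w, 13), (33, b, 13), (34, x, 18), (37, w, 16)}
π_{F, A, E} gives {(13, 21, w), (13, 33, b), (16, 37, w), (18, 34, x)}.

{(13, 21, w), (13, 33, b), (16, 37, w), (18, 34, x)}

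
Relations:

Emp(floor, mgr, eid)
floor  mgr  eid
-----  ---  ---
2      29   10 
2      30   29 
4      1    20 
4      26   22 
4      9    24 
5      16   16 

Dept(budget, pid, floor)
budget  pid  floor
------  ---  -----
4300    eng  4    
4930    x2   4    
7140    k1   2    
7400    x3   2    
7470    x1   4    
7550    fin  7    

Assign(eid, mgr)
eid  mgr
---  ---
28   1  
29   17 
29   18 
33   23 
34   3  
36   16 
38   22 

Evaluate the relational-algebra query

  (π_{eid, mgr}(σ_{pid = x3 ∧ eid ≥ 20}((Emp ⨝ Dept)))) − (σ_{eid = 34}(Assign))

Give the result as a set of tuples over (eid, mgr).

{(29, 30)}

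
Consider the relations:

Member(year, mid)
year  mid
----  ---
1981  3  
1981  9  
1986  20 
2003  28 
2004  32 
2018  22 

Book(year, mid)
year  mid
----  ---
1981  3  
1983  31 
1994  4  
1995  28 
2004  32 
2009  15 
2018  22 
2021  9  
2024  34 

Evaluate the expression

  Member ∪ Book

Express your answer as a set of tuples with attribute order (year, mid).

{(1981, 3), (1981, 9), (1983, 31), (1986, 20), (1994, 4), (1995, 28), (2003, 28), (2004, 32), (2009, 15), (2018, 22), (2021, 9), (2024, 34)}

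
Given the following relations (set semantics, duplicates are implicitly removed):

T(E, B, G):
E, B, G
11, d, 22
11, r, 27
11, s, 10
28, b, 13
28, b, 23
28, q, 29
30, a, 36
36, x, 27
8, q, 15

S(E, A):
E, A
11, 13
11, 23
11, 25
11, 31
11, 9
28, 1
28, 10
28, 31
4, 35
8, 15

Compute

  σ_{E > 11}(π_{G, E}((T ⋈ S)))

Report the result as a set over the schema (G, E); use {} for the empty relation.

Joining T and S on E yields {(11, d, 22, 13), (11, d, 22, 23), (11, d, 22, 25), (11, d, 22, 31), (11, d, 22, 9), (11, r, 27, 13), (11, r, 27, 23), (11, r, 27, 25), (11, r, 27, 31), (11, r, 27, 9), (11, s, 10, 13), (11, s, 10, 23), (11, s, 10, 25), (11, s, 10, 31), (11, s, 10, 9), (28, b, 13, 1), (28, b, 13, 10), (28, b, 13, 31), (28, b, 23, 1), (28, b, 23, 10), (28, b, 23, 31), (28, q, 29, 1), (28, q, 29, 10), (28, q, 29, 31), (8, q, 15, 15)}.
Keep only column(s) G, E (18 duplicate(s) eliminated): {(10, 11), (13, 28), (15, 8), (22, 11), (23, 28), (27, 11), (29, 28)}
Apply σ_{E > 11}; surviving tuples: {(13, 28), (23, 28), (29, 28)}

{(13, 28), (23, 28), (29, 28)}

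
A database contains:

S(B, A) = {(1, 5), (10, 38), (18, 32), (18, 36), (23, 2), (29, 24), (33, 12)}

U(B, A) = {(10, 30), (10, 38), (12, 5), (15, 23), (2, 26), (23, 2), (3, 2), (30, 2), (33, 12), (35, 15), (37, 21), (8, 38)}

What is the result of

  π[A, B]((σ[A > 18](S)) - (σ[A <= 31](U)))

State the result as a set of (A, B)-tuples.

σ[A > 18]: keep tuples satisfying A > 18 → {(10, 38), (18, 32), (18, 36), (29, 24)}
σ[A <= 31]: keep tuples satisfying A <= 31 → {(10, 30), (12, 5), (15, 23), (2, 26), (23, 2), (3, 2), (30, 2), (33, 12), (35, 15), (37, 21)}
Set difference of the two operands is {(10, 38), (18, 32), (18, 36), (29, 24)}.
π[A, B]: project onto (A, B) → {(24, 29), (32, 18), (36, 18), (38, 10)}

{(24, 29), (32, 18), (36, 18), (38, 10)}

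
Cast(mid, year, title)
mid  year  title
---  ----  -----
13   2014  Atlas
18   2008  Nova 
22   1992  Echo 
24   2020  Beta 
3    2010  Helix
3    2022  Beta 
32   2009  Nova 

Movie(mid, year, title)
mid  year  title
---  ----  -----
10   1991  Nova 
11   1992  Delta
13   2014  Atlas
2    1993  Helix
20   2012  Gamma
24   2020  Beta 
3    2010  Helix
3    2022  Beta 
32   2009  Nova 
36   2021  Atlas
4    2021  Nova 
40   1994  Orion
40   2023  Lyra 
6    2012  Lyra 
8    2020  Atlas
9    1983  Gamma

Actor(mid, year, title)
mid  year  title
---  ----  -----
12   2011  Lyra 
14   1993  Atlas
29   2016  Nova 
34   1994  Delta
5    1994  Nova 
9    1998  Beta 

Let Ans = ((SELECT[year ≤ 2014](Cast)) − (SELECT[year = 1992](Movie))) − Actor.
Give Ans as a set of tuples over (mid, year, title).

{(13, 2014, Atlas), (18, 2008, Nova), (22, 1992, Echo), (3, 2010, Helix), (32, 2009, Nova)}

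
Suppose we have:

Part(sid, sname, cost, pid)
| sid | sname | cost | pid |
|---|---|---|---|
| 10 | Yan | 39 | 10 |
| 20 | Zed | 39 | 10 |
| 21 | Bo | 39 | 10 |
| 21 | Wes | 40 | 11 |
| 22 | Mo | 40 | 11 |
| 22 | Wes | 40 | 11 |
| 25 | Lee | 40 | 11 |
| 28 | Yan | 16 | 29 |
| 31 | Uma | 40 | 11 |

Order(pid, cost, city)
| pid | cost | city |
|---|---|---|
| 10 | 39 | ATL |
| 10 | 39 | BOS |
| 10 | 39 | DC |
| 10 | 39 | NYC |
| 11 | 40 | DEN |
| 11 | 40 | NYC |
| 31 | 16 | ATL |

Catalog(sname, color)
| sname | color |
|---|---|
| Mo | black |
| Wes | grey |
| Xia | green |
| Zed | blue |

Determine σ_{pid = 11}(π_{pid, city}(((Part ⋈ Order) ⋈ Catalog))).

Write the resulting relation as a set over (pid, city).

{(11, DEN), (11, NYC)}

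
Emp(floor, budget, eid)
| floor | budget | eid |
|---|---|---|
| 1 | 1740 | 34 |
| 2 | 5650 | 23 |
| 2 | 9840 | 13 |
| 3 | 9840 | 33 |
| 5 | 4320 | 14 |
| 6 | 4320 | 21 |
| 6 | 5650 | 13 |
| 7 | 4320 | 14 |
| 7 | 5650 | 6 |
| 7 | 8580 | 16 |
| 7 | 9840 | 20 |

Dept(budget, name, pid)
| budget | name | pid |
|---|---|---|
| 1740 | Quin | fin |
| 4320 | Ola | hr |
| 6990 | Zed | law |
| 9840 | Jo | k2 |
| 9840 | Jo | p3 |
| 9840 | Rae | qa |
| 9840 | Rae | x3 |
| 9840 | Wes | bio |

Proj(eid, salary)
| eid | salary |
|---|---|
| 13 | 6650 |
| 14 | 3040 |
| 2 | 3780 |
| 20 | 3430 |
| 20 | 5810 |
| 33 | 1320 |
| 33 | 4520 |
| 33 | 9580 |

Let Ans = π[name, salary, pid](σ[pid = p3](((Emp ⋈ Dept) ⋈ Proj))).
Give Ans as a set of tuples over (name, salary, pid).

Joining Emp and Dept on budget yields {(1, 1740, 34, Quin, fin), (2, 9840, 13, Jo, k2), (2, 9840, 13, Jo, p3), (2, 9840, 13, Rae, qa), (2, 9840, 13, Rae, x3), (2, 9840, 13, Wes, bio), (3, 9840, 33, Jo, k2), (3, 9840, 33, Jo, p3), (3, 9840, 33, Rae, qa), (3, 9840, 33, Rae, x3), (3, 9840, 33, Wes, bio), (5, 4320, 14, Ola, hr), (6, 4320, 21, Ola, hr), (7, 4320, 14, Ola, hr), (7, 9840, 20, Jo, k2), (7, 9840, 20, Jo, p3), (7, 9840, 20, Rae, qa), (7, 9840, 20, Rae, x3), (7, 9840, 20, Wes, bio)}.
Joining (Emp ⋈ Dept) and Proj on eid yields {(2, 9840, 13, Jo, k2, 6650), (2, 9840, 13, Jo, p3, 6650), (2, 9840, 13, Rae, qa, 6650), (2, 9840, 13, Rae, x3, 6650), (2, 9840, 13, Wes, bio, 6650), (3, 9840, 33, Jo, k2, 1320), (3, 9840, 33, Jo, k2, 4520), (3, 9840, 33, Jo, k2, 9580), (3, 9840, 33, Jo, p3, 1320), (3, 9840, 33, Jo, p3, 4520), (3, 9840, 33, Jo, p3, 9580), (3, 9840, 33, Rae, qa, 1320), (3, 9840, 33, Rae, qa, 4520), (3, 9840, 33, Rae, qa, 9580), (3, 9840, 33, Rae, x3, 1320), (3, 9840, 33, Rae, x3, 4520), (3, 9840, 33, Rae, x3, 9580), (3, 9840, 33, Wes, bio, 1320), (3, 9840, 33, Wes, bio, 4520), (3, 9840, 33, Wes, bio, 9580), (5, 4320, 14, Ola, hr, 3040), (7, 4320, 14, Ola, hr, 3040), (7, 9840, 20, Jo, k2, 3430), (7, 9840, 20, Jo, k2, 5810), (7, 9840, 20, Jo, p3, 3430), (7, 9840, 20, Jo, p3, 5810), (7, 9840, 20, Rae, qa, 3430), (7, 9840, 20, Rae, qa, 5810), (7, 9840, 20, Rae, x3, 3430), (7, 9840, 20, Rae, x3, 5810), (7, 9840, 20, Wes, bio, 3430), (7, 9840, 20, Wes, bio, 5810)}.
Apply σ_{pid = p3}; surviving tuples: {(2, 9840, 13, Jo, p3, 6650), (3, 9840, 33, Jo, p3, 1320), (3, 9840, 33, Jo, p3, 4520), (3, 9840, 33, Jo, p3, 9580), (7, 9840, 20, Jo, p3, 3430), (7, 9840, 20, Jo, p3, 5810)}
Projecting to name, salary, pid: {(Jo, 1320, p3), (Jo, 3430, p3), (Jo, 4520, p3), (Jo, 5810, p3), (Jo, 6650, p3), (Jo, 9580, p3)}

{(Jo, 1320, p3), (Jo, 3430, p3), (Jo, 4520, p3), (Jo, 5810, p3), (Jo, 6650, p3), (Jo, 9580, p3)}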